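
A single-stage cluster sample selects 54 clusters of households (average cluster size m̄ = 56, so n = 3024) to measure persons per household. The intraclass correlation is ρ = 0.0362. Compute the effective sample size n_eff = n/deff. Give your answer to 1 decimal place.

deff = 1 + (56 − 1)·0.0362 = 1 + 1.991 = 2.991.
n_eff = 3024 / 2.991 = 1011.0.

1011.0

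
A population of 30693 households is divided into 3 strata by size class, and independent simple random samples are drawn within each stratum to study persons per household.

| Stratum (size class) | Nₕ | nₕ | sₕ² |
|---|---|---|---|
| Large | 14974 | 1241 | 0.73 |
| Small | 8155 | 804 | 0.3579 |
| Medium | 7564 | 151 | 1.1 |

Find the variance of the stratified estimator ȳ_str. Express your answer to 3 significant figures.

Var(ȳ_str) = Σₕ Wₕ²(1 − fₕ)sₕ²/nₕ with Wₕ = Nₕ/N, N = 30693.
Large: Wₕ = 0.48786368; term = 0.48786368²·(1 − 0.08287699)·0.73/1241 = 1.2840314 × 10^-4.
Small: Wₕ = 0.26569576; term = 0.26569576²·(1 − 0.09858982)·0.3579/804 = 2.832679 × 10^-5.
Medium: Wₕ = 0.24644056; term = 0.24644056²·(1 − 0.01996298)·1.1/151 = 4.3359332 × 10^-4.
Sum = 5.9032325 × 10^-4.

5.90 × 10^-4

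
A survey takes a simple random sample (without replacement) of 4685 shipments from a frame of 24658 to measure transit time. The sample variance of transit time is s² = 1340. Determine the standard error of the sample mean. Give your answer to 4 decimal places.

Under SRS without replacement, Var(ȳ) = (1 − f)·s²/n with f = n/N = 4685/24658 = 0.18999919.
Var(ȳ) = (1 − 0.18999919)·1340/4685 = 0.81000081·0.28601921 = 0.23167579.
SE(ȳ) = √(0.23167579) = 0.4813.

0.4813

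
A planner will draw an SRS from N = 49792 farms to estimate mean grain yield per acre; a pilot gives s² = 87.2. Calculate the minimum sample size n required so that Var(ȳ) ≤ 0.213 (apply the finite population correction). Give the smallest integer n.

Without fpc, n₀ = s²/D = 87.2/0.213 = 409.3897.
With fpc, (1 − n/N)·s²/n ≤ D requires n ≥ n₀/(1 + n₀/N) = 409.3897/(1 + 409.3897/49792) = 406.0511.
Rounding up, n = 407.

407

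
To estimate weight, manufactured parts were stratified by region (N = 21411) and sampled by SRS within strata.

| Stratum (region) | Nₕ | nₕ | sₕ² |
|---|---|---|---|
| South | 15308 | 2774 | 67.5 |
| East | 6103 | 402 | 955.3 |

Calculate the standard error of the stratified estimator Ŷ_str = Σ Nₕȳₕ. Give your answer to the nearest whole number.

9346

Var(Ŷ_str) = Σₕ Nₕ²(1 − fₕ)sₕ²/nₕ.
South: 15308²·(1 − 2774/15308)·67.5/2774 = 4.668802 × 10^6.
East: 6103²·(1 − 402/6103)·955.3/402 = 8.268146 × 10^7.
Sum = 8.7350262 × 10^7.
SE = √(8.7350262 × 10^7) = 9346.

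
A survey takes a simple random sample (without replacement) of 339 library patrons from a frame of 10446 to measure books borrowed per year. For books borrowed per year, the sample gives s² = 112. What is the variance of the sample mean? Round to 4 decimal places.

Under SRS without replacement, Var(ȳ) = (1 − f)·s²/n with f = n/N = 339/10446 = 0.03245261.
Var(ȳ) = (1 − 0.03245261)·112/339 = 0.96754739·0.33038348 = 0.31966167.

0.3197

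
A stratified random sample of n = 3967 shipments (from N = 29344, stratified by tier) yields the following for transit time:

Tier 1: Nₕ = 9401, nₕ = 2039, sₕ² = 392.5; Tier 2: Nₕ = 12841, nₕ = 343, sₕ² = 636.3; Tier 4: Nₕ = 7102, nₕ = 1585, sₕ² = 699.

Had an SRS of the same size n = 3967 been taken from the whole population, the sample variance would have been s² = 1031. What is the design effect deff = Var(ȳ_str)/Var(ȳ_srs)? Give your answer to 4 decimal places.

1.6965

Var(ȳ_str) = Σ Wₕ²(1−fₕ)sₕ²/nₕ with Wₕ = Nₕ/29344:
  Tier 1: (9401/29344)²·(1−2039/9401)·392.5/2039 = 0.015472257
  Tier 2: (12841/29344)²·(1−343/12841)·636.3/343 = 0.34575506
  Tier 4: (7102/29344)²·(1−1585/7102)·699/1585 = 0.020067484
  → Var(ȳ_str) = 0.3812948.
Var(ȳ_srs) = (1 − 3967/29344)·1031/3967 = 0.22475918.
deff = 0.3812948 / 0.22475918 = 1.6965.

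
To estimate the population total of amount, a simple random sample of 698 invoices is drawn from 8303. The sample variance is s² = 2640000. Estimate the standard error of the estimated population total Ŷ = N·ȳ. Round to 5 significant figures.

488700

Var(Ŷ) = N²·Var(ȳ) = N²·(1 − n/N)·s²/n.
f = 698/8303 = 0.08406600; Var(ȳ) = 0.91593400·2640000/698 = 3464.2776.
Var(Ŷ) = 8303² · 3464.2776 = 2.3882664 × 10^11.
SE(Ŷ) = √(2.3882664 × 10^11) = 488700.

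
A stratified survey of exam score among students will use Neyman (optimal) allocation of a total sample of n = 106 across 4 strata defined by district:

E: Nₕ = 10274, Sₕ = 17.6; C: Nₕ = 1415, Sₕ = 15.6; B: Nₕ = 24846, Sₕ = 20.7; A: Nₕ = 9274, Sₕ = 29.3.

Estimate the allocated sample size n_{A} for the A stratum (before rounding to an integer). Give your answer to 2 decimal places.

29.13

Neyman allocation: nₕ = n·NₕSₕ / Σⱼ NⱼSⱼ.
Σ NⱼSⱼ = 10274·17.6 + 1415·15.6 + 24846·20.7 + 9274·29.3 = 988936.8.
n_{A} = 106·9274·29.3 / 988936.8 = 29.13.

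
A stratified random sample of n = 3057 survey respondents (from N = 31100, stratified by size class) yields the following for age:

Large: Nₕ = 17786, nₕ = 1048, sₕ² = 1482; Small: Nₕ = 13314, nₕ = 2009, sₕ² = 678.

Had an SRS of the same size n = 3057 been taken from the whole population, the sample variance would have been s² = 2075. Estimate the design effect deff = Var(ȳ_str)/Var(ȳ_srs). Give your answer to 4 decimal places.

0.7970

Var(ȳ_str) = Σ Wₕ²(1−fₕ)sₕ²/nₕ with Wₕ = Nₕ/31100:
  Large: (17786/31100)²·(1−1048/17786)·1482/1048 = 0.43525924
  Small: (13314/31100)²·(1−2009/13314)·678/2009 = 0.05251799
  → Var(ȳ_str) = 0.48777723.
Var(ȳ_srs) = (1 − 3057/31100)·2075/3057 = 0.61204978.
deff = 0.48777723 / 0.61204978 = 0.7970.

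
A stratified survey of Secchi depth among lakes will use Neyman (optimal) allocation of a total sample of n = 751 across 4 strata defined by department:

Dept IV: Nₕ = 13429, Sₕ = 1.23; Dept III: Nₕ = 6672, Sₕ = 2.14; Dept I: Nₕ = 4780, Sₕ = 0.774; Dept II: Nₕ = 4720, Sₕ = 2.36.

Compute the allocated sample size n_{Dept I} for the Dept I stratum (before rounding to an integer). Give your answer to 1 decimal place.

60.9

Neyman allocation: nₕ = n·NₕSₕ / Σⱼ NⱼSⱼ.
Σ NⱼSⱼ = 13429·1.23 + 6672·2.14 + 4780·0.774 + 4720·2.36 = 45634.67.
n_{Dept I} = 751·4780·0.774 / 45634.67 = 60.9.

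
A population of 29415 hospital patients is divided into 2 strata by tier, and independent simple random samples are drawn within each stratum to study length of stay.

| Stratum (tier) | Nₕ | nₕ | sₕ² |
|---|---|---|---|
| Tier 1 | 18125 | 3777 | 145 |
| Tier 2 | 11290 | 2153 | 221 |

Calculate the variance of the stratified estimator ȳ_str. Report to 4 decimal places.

0.0238

Var(ȳ_str) = Σₕ Wₕ²(1 − fₕ)sₕ²/nₕ with Wₕ = Nₕ/N, N = 29415.
Tier 1: Wₕ = 0.61618222; term = 0.61618222²·(1 − 0.20838621)·145/3777 = 0.011538589.
Tier 2: Wₕ = 0.38381778; term = 0.38381778²·(1 − 0.19069973)·221/2153 = 0.012237934.
Sum = 0.023776523.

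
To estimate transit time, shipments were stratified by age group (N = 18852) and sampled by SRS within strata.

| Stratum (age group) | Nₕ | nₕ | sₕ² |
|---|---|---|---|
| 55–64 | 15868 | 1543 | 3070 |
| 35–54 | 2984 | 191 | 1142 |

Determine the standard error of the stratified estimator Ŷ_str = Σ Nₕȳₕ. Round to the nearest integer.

22407

Var(Ŷ_str) = Σₕ Nₕ²(1 − fₕ)sₕ²/nₕ.
55–64: 15868²·(1 − 1543/15868)·3070/1543 = 4.5226114 × 10^8.
35–54: 2984²·(1 − 191/2984)·1142/191 = 4.9831331 × 10^7.
Sum = 5.0209247 × 10^8.
SE = √(5.0209247 × 10^8) = 22407.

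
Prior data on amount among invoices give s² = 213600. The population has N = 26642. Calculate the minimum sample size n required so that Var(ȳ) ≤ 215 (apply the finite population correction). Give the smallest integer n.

958

Without fpc, n₀ = s²/D = 213600/215 = 993.4884.
With fpc, (1 − n/N)·s²/n ≤ D requires n ≥ n₀/(1 + n₀/N) = 993.4884/(1 + 993.4884/26642) = 957.7728.
Rounding up, n = 958.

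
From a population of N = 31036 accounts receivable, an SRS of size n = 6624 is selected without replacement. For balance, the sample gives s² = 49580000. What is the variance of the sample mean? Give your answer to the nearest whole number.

Under SRS without replacement, Var(ȳ) = (1 − f)·s²/n with f = n/N = 6624/31036 = 0.21342957.
Var(ȳ) = (1 − 0.21342957)·49580000/6624 = 0.78657043·7484.9034 = 5887.4037.

5887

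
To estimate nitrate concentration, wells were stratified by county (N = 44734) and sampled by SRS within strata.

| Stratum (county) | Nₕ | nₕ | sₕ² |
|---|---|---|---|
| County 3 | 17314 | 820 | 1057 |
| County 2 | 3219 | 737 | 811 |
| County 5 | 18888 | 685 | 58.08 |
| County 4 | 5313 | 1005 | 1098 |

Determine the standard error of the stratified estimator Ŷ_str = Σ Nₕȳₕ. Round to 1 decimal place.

Var(Ŷ_str) = Σₕ Nₕ²(1 − fₕ)sₕ²/nₕ.
County 3: 17314²·(1 − 820/17314)·1057/820 = 3.6811587 × 10^8.
County 2: 3219²·(1 − 737/3219)·811/737 = 8.791766 × 10^6.
County 5: 18888²·(1 − 685/18888)·58.08/685 = 2.9151773 × 10^7.
County 4: 5313²·(1 − 1005/5313)·1098/1005 = 2.5006435 × 10^7.
Sum = 4.3106584 × 10^8.
SE = √(4.3106584 × 10^8) = 20762.1.

20762.1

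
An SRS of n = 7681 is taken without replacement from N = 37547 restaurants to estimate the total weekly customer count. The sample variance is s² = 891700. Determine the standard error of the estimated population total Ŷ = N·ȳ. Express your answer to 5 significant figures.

Var(Ŷ) = N²·Var(ȳ) = N²·(1 − n/N)·s²/n.
f = 7681/37547 = 0.20457027; Var(ȳ) = 0.79542973·891700/7681 = 92.342753.
Var(Ŷ) = 37547² · 92.342753 = 1.3018271 × 10^11.
SE(Ŷ) = √(1.3018271 × 10^11) = 360810.

360810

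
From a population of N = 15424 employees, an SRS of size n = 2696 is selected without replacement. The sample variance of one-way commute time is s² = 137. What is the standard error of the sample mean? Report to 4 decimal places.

0.2048

Under SRS without replacement, Var(ȳ) = (1 − f)·s²/n with f = n/N = 2696/15424 = 0.17479253.
Var(ȳ) = (1 − 0.17479253)·137/2696 = 0.82520747·0.050816024 = 0.041933762.
SE(ȳ) = √(0.041933762) = 0.2048.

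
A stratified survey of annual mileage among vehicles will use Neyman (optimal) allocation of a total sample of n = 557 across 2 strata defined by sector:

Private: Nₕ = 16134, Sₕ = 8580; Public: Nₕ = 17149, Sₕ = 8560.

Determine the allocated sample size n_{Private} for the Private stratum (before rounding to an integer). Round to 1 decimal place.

270.3

Neyman allocation: nₕ = n·NₕSₕ / Σⱼ NⱼSⱼ.
Σ NⱼSⱼ = 16134·8580 + 17149·8560 = 2.8522516 × 10^8.
n_{Private} = 557·16134·8580 / (2.8522516 × 10^8) = 270.3.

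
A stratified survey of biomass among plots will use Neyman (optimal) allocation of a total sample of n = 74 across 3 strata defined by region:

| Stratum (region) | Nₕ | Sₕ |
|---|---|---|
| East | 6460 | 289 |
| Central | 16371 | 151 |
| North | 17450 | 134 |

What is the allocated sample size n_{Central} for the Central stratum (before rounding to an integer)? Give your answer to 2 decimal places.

27.40

Neyman allocation: nₕ = n·NₕSₕ / Σⱼ NⱼSⱼ.
Σ NⱼSⱼ = 6460·289 + 16371·151 + 17450·134 = 6.677261 × 10^6.
n_{Central} = 74·16371·151 / (6.677261 × 10^6) = 27.40.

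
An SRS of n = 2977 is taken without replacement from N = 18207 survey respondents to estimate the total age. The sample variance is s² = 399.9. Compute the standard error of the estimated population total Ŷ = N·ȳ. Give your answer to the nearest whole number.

Var(Ŷ) = N²·Var(ȳ) = N²·(1 − n/N)·s²/n.
f = 2977/18207 = 0.16350854; Var(ȳ) = 0.83649146·399.9/2977 = 0.11236578.
Var(Ŷ) = 18207² · 0.11236578 = 3.7248677 × 10^7.
SE(Ŷ) = √(3.7248677 × 10^7) = 6103.

6103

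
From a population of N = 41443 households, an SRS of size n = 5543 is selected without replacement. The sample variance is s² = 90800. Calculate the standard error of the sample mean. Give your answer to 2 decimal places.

3.77

Under SRS without replacement, Var(ȳ) = (1 − f)·s²/n with f = n/N = 5543/41443 = 0.13374997.
Var(ȳ) = (1 − 0.13374997)·90800/5543 = 0.86625003·16.381021 = 14.19006.
SE(ȳ) = √(14.19006) = 3.77.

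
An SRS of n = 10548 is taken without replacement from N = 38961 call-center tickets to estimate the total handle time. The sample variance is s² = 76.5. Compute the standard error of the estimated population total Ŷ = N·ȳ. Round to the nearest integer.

2833

Var(Ŷ) = N²·Var(ȳ) = N²·(1 − n/N)·s²/n.
f = 10548/38961 = 0.27073227; Var(ȳ) = 0.72926773·76.5/10548 = 0.0052890578.
Var(Ŷ) = 38961² · 0.0052890578 = 8.0285756 × 10^6.
SE(Ŷ) = √(8.0285756 × 10^6) = 2833.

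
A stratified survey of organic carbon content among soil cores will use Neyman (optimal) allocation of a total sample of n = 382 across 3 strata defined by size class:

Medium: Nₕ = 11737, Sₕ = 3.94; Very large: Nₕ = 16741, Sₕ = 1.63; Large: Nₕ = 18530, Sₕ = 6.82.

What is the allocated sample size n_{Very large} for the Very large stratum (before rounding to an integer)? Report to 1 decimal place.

Neyman allocation: nₕ = n·NₕSₕ / Σⱼ NⱼSⱼ.
Σ NⱼSⱼ = 11737·3.94 + 16741·1.63 + 18530·6.82 = 199906.21.
n_{Very large} = 382·16741·1.63 / 199906.21 = 52.1.

52.1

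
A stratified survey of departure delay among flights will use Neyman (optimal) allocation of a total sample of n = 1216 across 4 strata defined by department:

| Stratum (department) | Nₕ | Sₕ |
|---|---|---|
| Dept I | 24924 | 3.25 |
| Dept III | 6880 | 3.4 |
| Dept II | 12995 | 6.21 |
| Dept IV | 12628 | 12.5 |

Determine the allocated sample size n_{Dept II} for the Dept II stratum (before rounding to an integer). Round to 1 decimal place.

Neyman allocation: nₕ = n·NₕSₕ / Σⱼ NⱼSⱼ.
Σ NⱼSⱼ = 24924·3.25 + 6880·3.4 + 12995·6.21 + 12628·12.5 = 342943.95.
n_{Dept II} = 1216·12995·6.21 / 342943.95 = 286.1.

286.1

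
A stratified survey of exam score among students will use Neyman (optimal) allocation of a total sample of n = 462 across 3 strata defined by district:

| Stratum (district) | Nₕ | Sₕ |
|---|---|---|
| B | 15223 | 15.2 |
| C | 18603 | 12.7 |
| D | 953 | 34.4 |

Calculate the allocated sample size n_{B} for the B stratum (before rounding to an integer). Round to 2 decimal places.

213.62

Neyman allocation: nₕ = n·NₕSₕ / Σⱼ NⱼSⱼ.
Σ NⱼSⱼ = 15223·15.2 + 18603·12.7 + 953·34.4 = 500430.9.
n_{B} = 462·15223·15.2 / 500430.9 = 213.62.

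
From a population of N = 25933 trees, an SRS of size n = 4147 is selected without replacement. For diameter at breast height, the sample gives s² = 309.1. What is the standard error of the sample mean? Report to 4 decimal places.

0.2502

Under SRS without replacement, Var(ȳ) = (1 − f)·s²/n with f = n/N = 4147/25933 = 0.15991208.
Var(ȳ) = (1 − 0.15991208)·309.1/4147 = 0.84008792·0.074535809 = 0.062616633.
SE(ȳ) = √(0.062616633) = 0.2502.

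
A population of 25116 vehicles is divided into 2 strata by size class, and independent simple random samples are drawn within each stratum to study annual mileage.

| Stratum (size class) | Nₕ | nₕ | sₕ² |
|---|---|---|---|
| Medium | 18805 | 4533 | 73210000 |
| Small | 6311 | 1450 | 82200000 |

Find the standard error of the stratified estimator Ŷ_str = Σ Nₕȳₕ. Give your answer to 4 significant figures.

2.464 × 10^6

Var(Ŷ_str) = Σₕ Nₕ²(1 − fₕ)sₕ²/nₕ.
Medium: 18805²·(1 − 4533/18805)·73210000/4533 = 4.3345385 × 10^12.
Small: 6311²·(1 − 1450/6311)·82200000/1450 = 1.7391123 × 10^12.
Sum = 6.0736508 × 10^12.
SE = √(6.0736508 × 10^12) = 2.464 × 10^6.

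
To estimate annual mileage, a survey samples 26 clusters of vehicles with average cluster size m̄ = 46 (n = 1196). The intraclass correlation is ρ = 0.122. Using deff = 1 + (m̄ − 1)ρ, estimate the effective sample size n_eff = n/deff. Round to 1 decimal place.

184.3

deff = 1 + (46 − 1)·0.122 = 1 + 5.49 = 6.49.
n_eff = 1196 / 6.49 = 184.3.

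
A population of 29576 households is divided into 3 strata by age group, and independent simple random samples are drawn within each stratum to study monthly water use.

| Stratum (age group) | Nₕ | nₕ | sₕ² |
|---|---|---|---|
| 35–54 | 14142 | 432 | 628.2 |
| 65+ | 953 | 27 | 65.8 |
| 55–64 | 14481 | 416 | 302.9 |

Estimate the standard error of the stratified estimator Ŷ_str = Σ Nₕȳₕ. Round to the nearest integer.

Var(Ŷ_str) = Σₕ Nₕ²(1 − fₕ)sₕ²/nₕ.
35–54: 14142²·(1 − 432/14142)·628.2/432 = 2.8194375 × 10^8.
65+: 953²·(1 − 27/953)·65.8/27 = 2.1506316 × 10^6.
55–64: 14481²·(1 − 416/14481)·302.9/416 = 1.4830105 × 10^8.
Sum = 4.3239543 × 10^8.
SE = √(4.3239543 × 10^8) = 20794.

20794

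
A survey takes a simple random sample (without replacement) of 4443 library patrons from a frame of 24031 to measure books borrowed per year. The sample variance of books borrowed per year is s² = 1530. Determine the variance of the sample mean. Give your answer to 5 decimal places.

0.28069

Under SRS without replacement, Var(ȳ) = (1 − f)·s²/n with f = n/N = 4443/24031 = 0.18488619.
Var(ȳ) = (1 − 0.18488619)·1530/4443 = 0.81511381·0.34436192 = 0.28069416.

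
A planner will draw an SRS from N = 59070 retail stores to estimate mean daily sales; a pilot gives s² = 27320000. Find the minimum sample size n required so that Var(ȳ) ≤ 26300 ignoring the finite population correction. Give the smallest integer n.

Without fpc, n₀ = s²/D = 27320000/26300 = 1038.7833.
Rounding up, n = 1039.

1039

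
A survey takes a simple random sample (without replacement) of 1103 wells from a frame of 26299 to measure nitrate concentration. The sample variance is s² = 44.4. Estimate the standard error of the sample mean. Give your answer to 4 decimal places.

0.1964

Under SRS without replacement, Var(ȳ) = (1 − f)·s²/n with f = n/N = 1103/26299 = 0.04194076.
Var(ȳ) = (1 − 0.04194076)·44.4/1103 = 0.95805924·0.040253853 = 0.038565576.
SE(ȳ) = √(0.038565576) = 0.1964.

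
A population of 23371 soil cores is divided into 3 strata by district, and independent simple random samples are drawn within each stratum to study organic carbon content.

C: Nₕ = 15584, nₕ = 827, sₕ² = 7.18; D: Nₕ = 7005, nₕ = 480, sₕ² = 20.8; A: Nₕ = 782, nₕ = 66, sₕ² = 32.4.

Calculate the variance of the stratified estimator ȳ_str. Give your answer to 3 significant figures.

0.00778

Var(ȳ_str) = Σₕ Wₕ²(1 − fₕ)sₕ²/nₕ with Wₕ = Nₕ/N, N = 23371.
C: Wₕ = 0.66680929; term = 0.66680929²·(1 − 0.05306725)·7.18/827 = 0.0036554543.
D: Wₕ = 0.29973044; term = 0.29973044²·(1 − 0.06852248)·20.8/480 = 0.0036262368.
A: Wₕ = 0.03346027; term = 0.03346027²·(1 − 0.08439898)·32.4/66 = 5.0322969 × 10^-4.
Sum = 0.0077849208.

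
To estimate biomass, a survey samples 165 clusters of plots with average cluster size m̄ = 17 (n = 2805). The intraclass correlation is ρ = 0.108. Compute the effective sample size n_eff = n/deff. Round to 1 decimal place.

deff = 1 + (17 − 1)·0.108 = 1 + 1.728 = 2.728.
n_eff = 2805 / 2.728 = 1028.2.

1028.2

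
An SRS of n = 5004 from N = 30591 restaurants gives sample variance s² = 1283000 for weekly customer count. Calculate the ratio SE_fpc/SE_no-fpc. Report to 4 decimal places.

f = n/N = 5004/30591 = 0.16357752.
SE_no-fpc = √(s²/n) = 16.012335; SE_fpc = √((1−f)s²/n) = 14.644263.
Ratio = √(1−f) = 0.91456136.

0.9146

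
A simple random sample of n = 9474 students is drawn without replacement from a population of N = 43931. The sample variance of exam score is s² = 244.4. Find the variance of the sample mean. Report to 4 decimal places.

Under SRS without replacement, Var(ȳ) = (1 − f)·s²/n with f = n/N = 9474/43931 = 0.21565637.
Var(ȳ) = (1 − 0.21565637)·244.4/9474 = 0.78434363·0.025796918 = 0.020233648.

0.0202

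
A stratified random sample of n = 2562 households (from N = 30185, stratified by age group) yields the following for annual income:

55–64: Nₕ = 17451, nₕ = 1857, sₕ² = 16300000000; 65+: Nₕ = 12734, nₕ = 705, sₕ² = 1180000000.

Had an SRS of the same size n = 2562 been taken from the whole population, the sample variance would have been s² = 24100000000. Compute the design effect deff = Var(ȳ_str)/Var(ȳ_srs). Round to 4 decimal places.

0.3372

Var(ȳ_str) = Σ Wₕ²(1−fₕ)sₕ²/nₕ with Wₕ = Nₕ/30185:
  55–64: (17451/30185)²·(1−1857/17451)·16300000000/1857 = 2.6216287 × 10^6
  65+: (12734/30185)²·(1−705/12734)·1180000000/705 = 281387.56
  → Var(ȳ_str) = 2.9030163 × 10^6.
Var(ȳ_srs) = (1 − 2562/30185)·24100000000/2562 = 8.6083037 × 10^6.
deff = (2.9030163 × 10^6) / (8.6083037 × 10^6) = 0.3372.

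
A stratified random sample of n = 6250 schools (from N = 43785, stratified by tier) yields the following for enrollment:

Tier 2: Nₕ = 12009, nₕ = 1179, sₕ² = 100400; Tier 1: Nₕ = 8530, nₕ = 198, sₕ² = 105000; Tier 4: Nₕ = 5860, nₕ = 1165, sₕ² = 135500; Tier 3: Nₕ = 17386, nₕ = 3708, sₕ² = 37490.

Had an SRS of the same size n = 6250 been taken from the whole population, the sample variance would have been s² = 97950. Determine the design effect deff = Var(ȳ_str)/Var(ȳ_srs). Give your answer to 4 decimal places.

2.1109

Var(ȳ_str) = Σ Wₕ²(1−fₕ)sₕ²/nₕ with Wₕ = Nₕ/43785:
  Tier 2: (12009/43785)²·(1−1179/12009)·100400/1179 = 5.7770284
  Tier 1: (8530/43785)²·(1−198/8530)·105000/198 = 19.659465
  Tier 4: (5860/43785)²·(1−1165/5860)·135500/1165 = 1.669152
  Tier 3: (17386/43785)²·(1−3708/17386)·37490/3708 = 1.2541436
  → Var(ȳ_str) = 28.359789.
Var(ȳ_srs) = (1 − 6250/43785)·97950/6250 = 13.434933.
deff = 28.359789 / 13.434933 = 2.1109.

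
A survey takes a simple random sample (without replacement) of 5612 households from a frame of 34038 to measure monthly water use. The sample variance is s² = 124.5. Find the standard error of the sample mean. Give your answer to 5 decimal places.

Under SRS without replacement, Var(ȳ) = (1 − f)·s²/n with f = n/N = 5612/34038 = 0.16487455.
Var(ȳ) = (1 − 0.16487455)·124.5/5612 = 0.83512545·0.022184604 = 0.018526928.
SE(ȳ) = √(0.018526928) = 0.13611.

0.13611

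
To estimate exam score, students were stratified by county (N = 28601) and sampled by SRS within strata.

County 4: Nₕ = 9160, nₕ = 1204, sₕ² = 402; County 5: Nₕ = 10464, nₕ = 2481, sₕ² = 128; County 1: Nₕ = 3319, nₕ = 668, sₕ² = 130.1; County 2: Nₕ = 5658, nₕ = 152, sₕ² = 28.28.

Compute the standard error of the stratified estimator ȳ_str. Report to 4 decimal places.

0.2102

Var(ȳ_str) = Σₕ Wₕ²(1 − fₕ)sₕ²/nₕ with Wₕ = Nₕ/N, N = 28601.
County 4: Wₕ = 0.32026852; term = 0.32026852²·(1 − 0.13144105)·402/1204 = 0.029745918.
County 5: Wₕ = 0.36586133; term = 0.36586133²·(1 − 0.23709862)·128/2481 = 0.0052684714.
County 1: Wₕ = 0.11604489; term = 0.11604489²·(1 − 0.20126544)·130.1/668 = 0.0020948618.
County 2: Wₕ = 0.19782525; term = 0.19782525²·(1 − 0.02686462)·28.28/152 = 0.0070855331.
Sum = 0.044194784.
SE = √(0.044194784) = 0.2102.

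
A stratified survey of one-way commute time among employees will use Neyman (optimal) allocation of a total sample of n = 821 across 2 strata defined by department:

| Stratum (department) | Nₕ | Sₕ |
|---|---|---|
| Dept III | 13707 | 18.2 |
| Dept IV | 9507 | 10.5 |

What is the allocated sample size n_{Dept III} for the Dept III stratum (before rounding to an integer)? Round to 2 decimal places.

586.37

Neyman allocation: nₕ = n·NₕSₕ / Σⱼ NⱼSⱼ.
Σ NⱼSⱼ = 13707·18.2 + 9507·10.5 = 349290.9.
n_{Dept III} = 821·13707·18.2 / 349290.9 = 586.37.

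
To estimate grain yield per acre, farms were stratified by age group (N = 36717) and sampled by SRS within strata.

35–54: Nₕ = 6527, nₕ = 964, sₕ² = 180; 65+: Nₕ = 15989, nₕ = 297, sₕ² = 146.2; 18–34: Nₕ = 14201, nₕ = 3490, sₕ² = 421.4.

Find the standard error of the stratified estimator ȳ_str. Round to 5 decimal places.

Var(ȳ_str) = Σₕ Wₕ²(1 − fₕ)sₕ²/nₕ with Wₕ = Nₕ/N, N = 36717.
35–54: Wₕ = 0.17776507; term = 0.17776507²·(1 − 0.14769419)·180/964 = 0.0050290247.
65+: Wₕ = 0.43546586; term = 0.43546586²·(1 − 0.01857527)·146.2/297 = 0.091612798.
18–34: Wₕ = 0.38676907; term = 0.38676907²·(1 − 0.24575734)·421.4/3490 = 0.013623342.
Sum = 0.11026516.
SE = √(0.11026516) = 0.33206.

0.33206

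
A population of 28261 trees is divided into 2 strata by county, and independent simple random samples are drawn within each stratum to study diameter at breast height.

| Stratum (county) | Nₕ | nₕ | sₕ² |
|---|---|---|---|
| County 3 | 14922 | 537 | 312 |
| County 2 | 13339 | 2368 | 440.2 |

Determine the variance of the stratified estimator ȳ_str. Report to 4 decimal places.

0.1902

Var(ȳ_str) = Σₕ Wₕ²(1 − fₕ)sₕ²/nₕ with Wₕ = Nₕ/N, N = 28261.
County 3: Wₕ = 0.52800679; term = 0.52800679²·(1 − 0.03598713)·312/537 = 0.15615006.
County 2: Wₕ = 0.47199321; term = 0.47199321²·(1 − 0.17752455)·440.2/2368 = 0.034061422.
Sum = 0.19021148.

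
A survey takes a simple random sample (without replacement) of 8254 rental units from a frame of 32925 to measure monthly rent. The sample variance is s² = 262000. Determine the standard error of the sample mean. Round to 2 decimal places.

4.88

Under SRS without replacement, Var(ȳ) = (1 − f)·s²/n with f = n/N = 8254/32925 = 0.25069096.
Var(ȳ) = (1 − 0.25069096)·262000/8254 = 0.74930904·31.742186 = 23.784706.
SE(ȳ) = √(23.784706) = 4.88.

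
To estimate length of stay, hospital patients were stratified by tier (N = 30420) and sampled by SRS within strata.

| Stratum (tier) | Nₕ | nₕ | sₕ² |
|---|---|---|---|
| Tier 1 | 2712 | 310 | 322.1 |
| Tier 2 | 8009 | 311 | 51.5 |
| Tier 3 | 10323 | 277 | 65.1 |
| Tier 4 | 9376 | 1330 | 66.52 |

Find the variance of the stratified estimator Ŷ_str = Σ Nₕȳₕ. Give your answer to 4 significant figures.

4.512 × 10^7

Var(Ŷ_str) = Σₕ Nₕ²(1 − fₕ)sₕ²/nₕ.
Tier 1: 2712²·(1 − 310/2712)·322.1/310 = 6.7684889 × 10^6.
Tier 2: 8009²·(1 − 311/8009)·51.5/311 = 1.0209466 × 10^7.
Tier 3: 10323²·(1 − 277/10323)·65.1/277 = 2.4372514 × 10^7.
Tier 4: 9376²·(1 − 1330/9376)·66.52/1330 = 3.7730992 × 10^6.
Sum = 4.5123568 × 10^7.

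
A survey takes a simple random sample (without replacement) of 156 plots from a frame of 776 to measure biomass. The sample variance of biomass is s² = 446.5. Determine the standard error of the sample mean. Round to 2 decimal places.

Under SRS without replacement, Var(ȳ) = (1 − f)·s²/n with f = n/N = 156/776 = 0.20103093.
Var(ȳ) = (1 − 0.20103093)·446.5/156 = 0.79896907·2.8621795 = 2.2867929.
SE(ȳ) = √(2.2867929) = 1.51.

1.51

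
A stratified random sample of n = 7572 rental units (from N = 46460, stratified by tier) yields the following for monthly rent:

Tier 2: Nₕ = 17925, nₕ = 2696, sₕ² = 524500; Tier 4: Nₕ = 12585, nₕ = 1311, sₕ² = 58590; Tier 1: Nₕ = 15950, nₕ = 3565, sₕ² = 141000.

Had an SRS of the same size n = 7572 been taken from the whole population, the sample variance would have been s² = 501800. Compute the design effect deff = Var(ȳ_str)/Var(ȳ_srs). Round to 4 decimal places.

Var(ȳ_str) = Σ Wₕ²(1−fₕ)sₕ²/nₕ with Wₕ = Nₕ/46460:
  Tier 2: (17925/46460)²·(1−2696/17925)·524500/2696 = 24.603548
  Tier 4: (12585/46460)²·(1−1311/12585)·58590/1311 = 2.9376067
  Tier 1: (15950/46460)²·(1−3565/15950)·141000/3565 = 3.6195774
  → Var(ȳ_str) = 31.160732.
Var(ȳ_srs) = (1 − 7572/46460)·501800/7572 = 55.469781.
deff = 31.160732 / 55.469781 = 0.5618.

0.5618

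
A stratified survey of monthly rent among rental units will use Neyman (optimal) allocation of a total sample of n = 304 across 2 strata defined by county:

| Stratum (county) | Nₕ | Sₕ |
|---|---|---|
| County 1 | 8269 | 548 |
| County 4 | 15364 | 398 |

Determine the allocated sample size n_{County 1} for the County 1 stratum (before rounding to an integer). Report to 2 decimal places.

Neyman allocation: nₕ = n·NₕSₕ / Σⱼ NⱼSⱼ.
Σ NⱼSⱼ = 8269·548 + 15364·398 = 1.0646284 × 10^7.
n_{County 1} = 304·8269·548 / (1.0646284 × 10^7) = 129.39.

129.39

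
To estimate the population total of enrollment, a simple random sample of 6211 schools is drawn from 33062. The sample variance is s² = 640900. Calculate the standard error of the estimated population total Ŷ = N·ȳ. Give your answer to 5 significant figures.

Var(Ŷ) = N²·Var(ȳ) = N²·(1 − n/N)·s²/n.
f = 6211/33062 = 0.18785917; Var(ȳ) = 0.81214083·640900/6211 = 83.8031.
Var(Ŷ) = 33062² · 83.8031 = 9.160482 × 10^10.
SE(Ŷ) = √(9.160482 × 10^10) = 302660.

302660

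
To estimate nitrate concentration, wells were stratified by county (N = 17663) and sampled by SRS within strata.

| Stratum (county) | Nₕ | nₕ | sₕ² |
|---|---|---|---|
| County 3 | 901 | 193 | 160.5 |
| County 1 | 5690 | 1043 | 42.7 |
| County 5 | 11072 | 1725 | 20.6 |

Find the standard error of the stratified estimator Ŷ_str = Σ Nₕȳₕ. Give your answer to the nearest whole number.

1688

Var(Ŷ_str) = Σₕ Nₕ²(1 − fₕ)sₕ²/nₕ.
County 3: 901²·(1 − 193/901)·160.5/193 = 530488.26.
County 1: 5690²·(1 − 1043/5690)·42.7/1043 = 1.0825015 × 10^6.
County 5: 11072²·(1 − 1725/11072)·20.6/1725 = 1.2358804 × 10^6.
Sum = 2.8488702 × 10^6.
SE = √(2.8488702 × 10^6) = 1688.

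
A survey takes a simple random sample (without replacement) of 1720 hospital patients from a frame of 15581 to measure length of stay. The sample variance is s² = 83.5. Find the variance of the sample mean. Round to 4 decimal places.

0.0432

Under SRS without replacement, Var(ȳ) = (1 − f)·s²/n with f = n/N = 1720/15581 = 0.11039086.
Var(ȳ) = (1 − 0.11039086)·83.5/1720 = 0.88960914·0.048546512 = 0.04318742.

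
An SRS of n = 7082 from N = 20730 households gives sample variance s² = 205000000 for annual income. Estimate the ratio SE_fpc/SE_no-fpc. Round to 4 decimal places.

0.8114

f = n/N = 7082/20730 = 0.34163049.
SE_no-fpc = √(s²/n) = 170.13708; SE_fpc = √((1−f)s²/n) = 138.04918.
Ratio = √(1−f) = 0.81139972.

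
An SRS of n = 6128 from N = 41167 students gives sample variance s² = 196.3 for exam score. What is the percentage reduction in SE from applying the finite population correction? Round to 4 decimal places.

7.7426

f = n/N = 6128/41167 = 0.14885709.
SE_no-fpc = √(s²/n) = 0.17897846; SE_fpc = √((1−f)s²/n) = 0.16512089.
Ratio = √(1−f) = 0.92257407. Reduction = 100·(1 − 0.92257407) = 7.7426%.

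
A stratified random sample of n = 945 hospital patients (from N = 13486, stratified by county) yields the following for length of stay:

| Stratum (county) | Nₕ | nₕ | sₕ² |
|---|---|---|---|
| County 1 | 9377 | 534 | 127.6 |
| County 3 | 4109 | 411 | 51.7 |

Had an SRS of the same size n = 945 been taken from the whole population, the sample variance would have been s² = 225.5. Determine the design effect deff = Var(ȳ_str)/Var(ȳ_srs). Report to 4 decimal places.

0.5383

Var(ȳ_str) = Σ Wₕ²(1−fₕ)sₕ²/nₕ with Wₕ = Nₕ/13486:
  County 1: (9377/13486)²·(1−534/9377)·127.6/534 = 0.10894484
  County 3: (4109/13486)²·(1−411/4109)·51.7/411 = 0.010509582
  → Var(ȳ_str) = 0.11945442.
Var(ȳ_srs) = (1 − 945/13486)·225.5/945 = 0.22190329.
deff = 0.11945442 / 0.22190329 = 0.5383.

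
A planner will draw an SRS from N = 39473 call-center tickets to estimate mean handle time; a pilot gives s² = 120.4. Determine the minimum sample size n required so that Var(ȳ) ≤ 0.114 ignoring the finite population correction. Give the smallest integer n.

Without fpc, n₀ = s²/D = 120.4/0.114 = 1056.1404.
Rounding up, n = 1057.

1057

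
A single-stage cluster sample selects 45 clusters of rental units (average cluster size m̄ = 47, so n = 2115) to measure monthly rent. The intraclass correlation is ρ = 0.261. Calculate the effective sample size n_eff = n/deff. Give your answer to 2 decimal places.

deff = 1 + (47 − 1)·0.261 = 1 + 12.006 = 13.006.
n_eff = 2115 / 13.006 = 162.62.

162.62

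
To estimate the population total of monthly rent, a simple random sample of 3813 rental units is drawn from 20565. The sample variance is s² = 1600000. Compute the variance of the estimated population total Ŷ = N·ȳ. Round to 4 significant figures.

1.446 × 10^11

Var(Ŷ) = N²·Var(ȳ) = N²·(1 − n/N)·s²/n.
f = 3813/20565 = 0.18541211; Var(ȳ) = 0.81458789·1600000/3813 = 341.81501.
Var(Ŷ) = 20565² · 341.81501 = 1.4456014 × 10^11.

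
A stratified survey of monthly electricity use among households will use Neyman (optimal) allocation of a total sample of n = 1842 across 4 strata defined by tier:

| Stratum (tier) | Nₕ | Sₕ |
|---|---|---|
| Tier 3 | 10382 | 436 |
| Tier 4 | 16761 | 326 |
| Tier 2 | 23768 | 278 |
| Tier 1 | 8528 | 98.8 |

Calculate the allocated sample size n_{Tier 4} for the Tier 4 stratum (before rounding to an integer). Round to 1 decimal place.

Neyman allocation: nₕ = n·NₕSₕ / Σⱼ NⱼSⱼ.
Σ NⱼSⱼ = 10382·436 + 16761·326 + 23768·278 + 8528·98.8 = 1.7440708 × 10^7.
n_{Tier 4} = 1842·16761·326 / (1.7440708 × 10^7) = 577.1.

577.1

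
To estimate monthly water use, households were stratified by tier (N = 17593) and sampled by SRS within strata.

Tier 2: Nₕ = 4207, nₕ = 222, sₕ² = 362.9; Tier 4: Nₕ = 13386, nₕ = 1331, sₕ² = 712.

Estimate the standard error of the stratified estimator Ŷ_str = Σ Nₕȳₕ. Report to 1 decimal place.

Var(Ŷ_str) = Σₕ Nₕ²(1 − fₕ)sₕ²/nₕ.
Tier 2: 4207²·(1 − 222/4207)·362.9/222 = 2.7405317 × 10^7.
Tier 4: 13386²·(1 − 1331/13386)·712/1331 = 8.6321698 × 10^7.
Sum = 1.1372702 × 10^8.
SE = √(1.1372702 × 10^8) = 10664.3.

10664.3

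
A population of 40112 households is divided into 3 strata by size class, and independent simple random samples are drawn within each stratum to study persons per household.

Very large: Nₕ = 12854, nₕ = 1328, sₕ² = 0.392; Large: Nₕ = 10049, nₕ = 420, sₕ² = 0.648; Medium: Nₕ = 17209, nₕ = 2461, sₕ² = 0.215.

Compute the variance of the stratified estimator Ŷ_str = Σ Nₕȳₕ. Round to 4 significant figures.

Var(Ŷ_str) = Σₕ Nₕ²(1 − fₕ)sₕ²/nₕ.
Very large: 12854²·(1 − 1328/12854)·0.392/1328 = 43732.56.
Large: 10049²·(1 − 420/10049)·0.648/420 = 149289.67.
Medium: 17209²·(1 − 2461/17209)·0.215/2461 = 22172.548.
Sum = 215194.78.

215200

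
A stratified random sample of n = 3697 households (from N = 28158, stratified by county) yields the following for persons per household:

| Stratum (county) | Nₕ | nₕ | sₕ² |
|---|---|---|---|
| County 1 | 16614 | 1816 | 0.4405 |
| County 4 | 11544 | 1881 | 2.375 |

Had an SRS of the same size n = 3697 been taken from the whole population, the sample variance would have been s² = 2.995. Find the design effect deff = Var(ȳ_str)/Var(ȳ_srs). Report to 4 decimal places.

Var(ȳ_str) = Σ Wₕ²(1−fₕ)sₕ²/nₕ with Wₕ = Nₕ/28158:
  County 1: (16614/28158)²·(1−1816/16614)·0.4405/1816 = 7.5214866 × 10^-5
  County 4: (11544/28158)²·(1−1881/11544)·2.375/1881 = 1.7763949 × 10^-4
  → Var(ȳ_str) = 2.5285436 × 10^-4.
Var(ȳ_srs) = (1 − 3697/28158)·2.995/3697 = 7.0375222 × 10^-4.
deff = (2.5285436 × 10^-4) / (7.0375222 × 10^-4) = 0.3593.

0.3593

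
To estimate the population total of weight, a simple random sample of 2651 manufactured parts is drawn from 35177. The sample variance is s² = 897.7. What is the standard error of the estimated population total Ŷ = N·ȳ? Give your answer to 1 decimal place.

Var(Ŷ) = N²·Var(ȳ) = N²·(1 − n/N)·s²/n.
f = 2651/35177 = 0.07536174; Var(ȳ) = 0.92463826·897.7/2651 = 0.31310742.
Var(Ŷ) = 35177² · 0.31310742 = 3.874458 × 10^8.
SE(Ŷ) = √(3.874458 × 10^8) = 19683.6.

19683.6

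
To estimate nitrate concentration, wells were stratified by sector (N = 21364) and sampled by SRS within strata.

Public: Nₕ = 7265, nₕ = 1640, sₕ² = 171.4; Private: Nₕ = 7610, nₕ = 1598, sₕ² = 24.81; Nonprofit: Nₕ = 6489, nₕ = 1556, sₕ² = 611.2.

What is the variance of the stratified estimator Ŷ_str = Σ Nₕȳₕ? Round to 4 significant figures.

1.755 × 10^7

Var(Ŷ_str) = Σₕ Nₕ²(1 − fₕ)sₕ²/nₕ.
Public: 7265²·(1 − 1640/7265)·171.4/1640 = 4.2709562 × 10^6.
Private: 7610²·(1 − 1598/7610)·24.81/1598 = 710319.3.
Nonprofit: 6489²·(1 − 1556/6489)·611.2/1556 = 1.2573687 × 10^7.
Sum = 1.7554963 × 10^7.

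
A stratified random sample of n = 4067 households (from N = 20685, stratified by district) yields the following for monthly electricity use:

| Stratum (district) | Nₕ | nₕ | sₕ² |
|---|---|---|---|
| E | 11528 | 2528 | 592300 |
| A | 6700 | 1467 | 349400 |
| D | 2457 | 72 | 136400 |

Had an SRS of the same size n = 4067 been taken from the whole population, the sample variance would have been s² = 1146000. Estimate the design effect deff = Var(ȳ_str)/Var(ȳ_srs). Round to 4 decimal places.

0.4518

Var(ȳ_str) = Σ Wₕ²(1−fₕ)sₕ²/nₕ with Wₕ = Nₕ/20685:
  E: (11528/20685)²·(1−2528/11528)·592300/2528 = 56.81331
  A: (6700/20685)²·(1−1467/6700)·349400/1467 = 19.51674
  D: (2457/20685)²·(1−72/2457)·136400/72 = 25.945639
  → Var(ȳ_str) = 102.27569.
Var(ȳ_srs) = (1 − 4067/20685)·1146000/4067 = 226.37772.
deff = 102.27569 / 226.37772 = 0.4518.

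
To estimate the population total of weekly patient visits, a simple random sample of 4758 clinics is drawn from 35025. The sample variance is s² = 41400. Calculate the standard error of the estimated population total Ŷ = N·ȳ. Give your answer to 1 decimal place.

96042.1

Var(Ŷ) = N²·Var(ȳ) = N²·(1 − n/N)·s²/n.
f = 4758/35025 = 0.13584582; Var(ȳ) = 0.86415418·41400/4758 = 7.5191221.
Var(Ŷ) = 35025² · 7.5191221 = 9.2240877 × 10^9.
SE(Ŷ) = √(9.2240877 × 10^9) = 96042.1.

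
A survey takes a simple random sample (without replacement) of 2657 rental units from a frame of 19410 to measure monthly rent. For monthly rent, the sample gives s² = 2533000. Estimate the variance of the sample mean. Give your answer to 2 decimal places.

822.83

Under SRS without replacement, Var(ȳ) = (1 − f)·s²/n with f = n/N = 2657/19410 = 0.13688820.
Var(ȳ) = (1 − 0.13688820)·2533000/2657 = 0.86311180·953.33082 = 822.83108.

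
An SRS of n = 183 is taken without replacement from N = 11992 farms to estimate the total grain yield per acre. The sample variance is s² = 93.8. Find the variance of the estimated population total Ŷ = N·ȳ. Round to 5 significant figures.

7.2587 × 10^7

Var(Ŷ) = N²·Var(ȳ) = N²·(1 − n/N)·s²/n.
f = 183/11992 = 0.01526017; Var(ȳ) = 0.98473983·93.8/183 = 0.50474642.
Var(Ŷ) = 11992² · 0.50474642 = 7.2586605 × 10^7.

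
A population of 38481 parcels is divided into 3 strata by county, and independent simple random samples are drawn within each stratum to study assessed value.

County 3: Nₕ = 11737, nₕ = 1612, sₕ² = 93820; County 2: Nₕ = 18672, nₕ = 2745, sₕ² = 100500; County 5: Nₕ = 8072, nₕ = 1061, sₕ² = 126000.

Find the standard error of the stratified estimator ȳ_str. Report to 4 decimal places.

Var(ȳ_str) = Σₕ Wₕ²(1 − fₕ)sₕ²/nₕ with Wₕ = Nₕ/N, N = 38481.
County 3: Wₕ = 0.30500767; term = 0.30500767²·(1 − 0.13734344)·93820/1612 = 4.6707845.
County 2: Wₕ = 0.48522648; term = 0.48522648²·(1 − 0.14701157)·100500/2745 = 7.3528521.
County 5: Wₕ = 0.20976586; term = 0.20976586²·(1 − 0.13144202)·126000/1061 = 4.5386175.
Sum = 16.562254.
SE = √(16.562254) = 4.0697.

4.0697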